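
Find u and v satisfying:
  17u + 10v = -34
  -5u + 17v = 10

u = -2, v = 0

Row-reduce the augmented matrix:
R1 ← R1 / (17).
R2 ← R2 + 5·R1.
R2 ← R2 / (339/17).
R1 ← R1 − 10/17·R2.
Reading off the reduced rows gives u = -2, v = 0.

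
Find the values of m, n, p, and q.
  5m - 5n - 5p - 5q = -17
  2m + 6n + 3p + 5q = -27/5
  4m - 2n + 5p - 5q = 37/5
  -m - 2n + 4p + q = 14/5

Row-reduce the augmented matrix:
R1 ← R1 / (5).
R2 ← R2 − 2·R1.
R3 ← R3 − 4·R1.
R4 ← R4 + 1·R1.
R2 ← R2 / (8).
R1 ← R1 + 1·R2.
R3 ← R3 − 2·R2.
R4 ← R4 + 3·R2.
R3 ← R3 / (31/4).
R1 ← R1 + 3/8·R3.
R2 ← R2 − 5/8·R3.
R4 ← R4 − 39/8·R3.
R4 ← R4 / (135/31).
R1 ← R1 + 8/31·R4.
R2 ← R2 − 34/31·R4.
R3 ← R3 + 11/31·R4.
Reading off the reduced rows gives m = -3, n = 9/5, p = 8/5, q = -3.

m = -3, n = 9/5, p = 8/5, q = -3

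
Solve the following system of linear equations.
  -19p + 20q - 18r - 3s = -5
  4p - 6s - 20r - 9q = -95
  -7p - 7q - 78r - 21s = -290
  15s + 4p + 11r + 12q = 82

infinitely many solutions

Row-reduce:
R1 ← R1 / (-19).
R2 ← R2 − 4·R1.
R3 ← R3 + 7·R1.
R4 ← R4 − 4·R1.
R2 ← R2 / (-91/19).
R1 ← R1 + 20/19·R2.
R3 ← R3 + 273/19·R2.
R4 ← R4 − 308/19·R2.
Swap R3 and R4.
R3 ← R3 / (-953/13).
R1 ← R1 − 562/91·R3.
R2 ← R2 − 452/91·R3.
Rank is 3 with 4 unknowns, leaving s free.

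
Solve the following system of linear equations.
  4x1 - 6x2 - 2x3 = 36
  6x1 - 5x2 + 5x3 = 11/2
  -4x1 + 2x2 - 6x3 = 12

Row-reduce:
R1 ← R1 / (4).
R2 ← R2 − 6·R1.
R3 ← R3 + 4·R1.
R2 ← R2 / (4).
R1 ← R1 + 3/2·R2.
R3 ← R3 + 4·R2.
Row 3 reduces to 0 = -1/2, a contradiction. The system is inconsistent.

no solution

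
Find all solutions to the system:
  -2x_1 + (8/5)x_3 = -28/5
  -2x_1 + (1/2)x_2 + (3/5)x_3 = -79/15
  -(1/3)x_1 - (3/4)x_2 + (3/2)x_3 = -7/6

x_1 = 2, x_2 = -4/3, x_3 = -1

Row-reduce the augmented matrix:
R1 ← R1 / (-2).
R2 ← R2 + 2·R1.
R3 ← R3 + 1/3·R1.
R2 ← R2 / (1/2).
R3 ← R3 + 3/4·R2.
R3 ← R3 / (-4/15).
R1 ← R1 + 4/5·R3.
R2 ← R2 + 2·R3.
Reading off the reduced rows gives x_1 = 2, x_2 = -4/3, x_3 = -1.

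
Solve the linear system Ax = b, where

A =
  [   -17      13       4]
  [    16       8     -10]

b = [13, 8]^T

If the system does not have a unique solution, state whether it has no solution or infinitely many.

infinitely many solutions

Row-reduce:
R1 ← R1 / (-17).
R2 ← R2 − 16·R1.
R2 ← R2 / (344/17).
R1 ← R1 + 13/17·R2.
Rank is 2 with 3 unknowns, leaving x_3 free.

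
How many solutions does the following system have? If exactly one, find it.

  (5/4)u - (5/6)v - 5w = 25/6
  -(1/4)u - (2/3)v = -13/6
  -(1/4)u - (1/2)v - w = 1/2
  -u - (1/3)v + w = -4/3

u = -2, v = 4, w = -2

Row-reduce the augmented matrix:
R1 ← R1 / (5/4).
R2 ← R2 + 1/4·R1.
R3 ← R3 + 1/4·R1.
R4 ← R4 + 1·R1.
R2 ← R2 / (-5/6).
R1 ← R1 + 2/3·R2.
R3 ← R3 + 2/3·R2.
R4 ← R4 + 1·R2.
R3 ← R3 / (-6/5).
R1 ← R1 + 16/5·R3.
R2 ← R2 − 6/5·R3.
R4 ← R4 + 9/5·R3.
R4 reduces to 0 = 0, so the extra equation is consistent.
Reading off the reduced rows gives u = -2, v = 4, w = -2.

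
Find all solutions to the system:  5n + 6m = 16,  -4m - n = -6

m = 1, n = 2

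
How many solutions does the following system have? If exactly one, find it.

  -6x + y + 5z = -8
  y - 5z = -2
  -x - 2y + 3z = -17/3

Row-reduce the augmented matrix:
R1 ← R1 / (-6).
R3 ← R3 + 1·R1.
R1 ← R1 + 1/6·R2.
R3 ← R3 + 13/6·R2.
R3 ← R3 / (-26/3).
R1 ← R1 + 5/3·R3.
R2 ← R2 + 5·R3.
Reading off the reduced rows gives x = 8/3, y = 3, z = 1.

x = 8/3, y = 3, z = 1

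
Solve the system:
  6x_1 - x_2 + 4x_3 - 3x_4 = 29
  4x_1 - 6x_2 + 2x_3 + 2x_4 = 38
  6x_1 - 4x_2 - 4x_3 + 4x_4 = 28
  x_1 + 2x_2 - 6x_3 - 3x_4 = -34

Row-reduce the augmented matrix:
R1 ← R1 / (6).
R2 ← R2 − 4·R1.
R3 ← R3 − 6·R1.
R4 ← R4 − 1·R1.
R2 ← R2 / (-16/3).
R1 ← R1 + 1/6·R2.
R3 ← R3 + 3·R2.
R4 ← R4 − 13/6·R2.
R3 ← R3 / (-61/8).
R1 ← R1 − 11/16·R3.
R2 ← R2 − 1/8·R3.
R4 ← R4 + 111/16·R3.
R4 ← R4 / (-317/61).
R1 ← R1 + 12/61·R4.
R2 ← R2 + 41/61·R4.
R3 ← R3 + 38/61·R4.
Reading off the reduced rows gives x_1 = 4, x_2 = -1, x_3 = 4, x_4 = 4.

x_1 = 4, x_2 = -1, x_3 = 4, x_4 = 4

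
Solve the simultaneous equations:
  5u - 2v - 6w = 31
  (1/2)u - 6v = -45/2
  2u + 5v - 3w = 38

infinitely many solutions

Row-reduce:
R1 ← R1 / (5).
R2 ← R2 − 1/2·R1.
R3 ← R3 − 2·R1.
R2 ← R2 / (-29/5).
R1 ← R1 + 2/5·R2.
R3 ← R3 − 29/5·R2.
Rank is 2 with 3 unknowns, leaving w free.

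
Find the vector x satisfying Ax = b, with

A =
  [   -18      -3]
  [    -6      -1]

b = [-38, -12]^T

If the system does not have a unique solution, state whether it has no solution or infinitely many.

no solution

Row-reduce:
R1 ← R1 / (-18).
R2 ← R2 + 6·R1.
Row 2 reduces to 0 = 2/3, a contradiction. The system is inconsistent.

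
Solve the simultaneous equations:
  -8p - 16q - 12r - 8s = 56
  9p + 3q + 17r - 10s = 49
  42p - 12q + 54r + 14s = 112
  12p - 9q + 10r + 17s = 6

no solution

Row-reduce:
R1 ← R1 / (-8).
R2 ← R2 − 9·R1.
R3 ← R3 − 42·R1.
R4 ← R4 − 12·R1.
R2 ← R2 / (-15).
R1 ← R1 − 2·R2.
R3 ← R3 + 96·R2.
R4 ← R4 + 33·R2.
R3 ← R3 / (-157/5).
R1 ← R1 − 59/30·R3.
R2 ← R2 + 7/30·R3.
R4 ← R4 + 157/10·R3.
Row 4 reduces to 0 = -1, a contradiction. The system is inconsistent.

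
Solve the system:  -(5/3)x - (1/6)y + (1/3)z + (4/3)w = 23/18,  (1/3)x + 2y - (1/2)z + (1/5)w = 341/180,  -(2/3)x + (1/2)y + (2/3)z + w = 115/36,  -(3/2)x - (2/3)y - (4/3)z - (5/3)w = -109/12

Row-reduce the augmented matrix:
R1 ← R1 / (-5/3).
R2 ← R2 − 1/3·R1.
R3 ← R3 + 2/3·R1.
R4 ← R4 + 3/2·R1.
R2 ← R2 / (59/30).
R1 ← R1 − 1/10·R2.
R3 ← R3 − 17/30·R2.
R4 ← R4 + 31/60·R2.
R3 ← R3 / (233/354).
R1 ← R1 + 21/118·R3.
R2 ← R2 + 13/59·R3.
R4 ← R4 + 1237/708·R3.
R4 ← R4 / (-4339/2330).
R1 ← R1 + 171/233·R4.
R2 ← R2 − 406/1165·R4.
R3 ← R3 − 588/1165·R4.
Reading off the reduced rows gives x = 4/3, y = 1, z = 2, w = 9/4.

x = 4/3, y = 1, z = 2, w = 9/4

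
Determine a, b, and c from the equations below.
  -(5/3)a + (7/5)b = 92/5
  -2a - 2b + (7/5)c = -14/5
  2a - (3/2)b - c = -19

a = -6, b = 6, c = -2

Row-reduce the augmented matrix:
R1 ← R1 / (-5/3).
R2 ← R2 + 2·R1.
R3 ← R3 − 2·R1.
R2 ← R2 / (-92/25).
R1 ← R1 + 21/25·R2.
R3 ← R3 − 9/50·R2.
R3 ← R3 / (-857/920).
R1 ← R1 + 147/460·R3.
R2 ← R2 + 35/92·R3.
Reading off the reduced rows gives a = -6, b = 6, c = -2.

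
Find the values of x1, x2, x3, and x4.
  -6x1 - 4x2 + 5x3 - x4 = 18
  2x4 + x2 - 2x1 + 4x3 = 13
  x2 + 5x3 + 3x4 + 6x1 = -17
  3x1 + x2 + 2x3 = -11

x1 = -4, x2 = 1, x3 = 0, x4 = 2

Row-reduce the augmented matrix:
R1 ← R1 / (-6).
R2 ← R2 + 2·R1.
R3 ← R3 − 6·R1.
R4 ← R4 − 3·R1.
R2 ← R2 / (7/3).
R1 ← R1 − 2/3·R2.
R3 ← R3 + 3·R2.
R4 ← R4 + 1·R2.
R3 ← R3 / (13).
R1 ← R1 + 3/2·R3.
R2 ← R2 − 1·R3.
R4 ← R4 − 11/2·R3.
R4 ← R4 / (-21/13).
R1 ← R1 − 1/13·R4.
R2 ← R2 − 8/13·R4.
R3 ← R3 − 5/13·R4.
Reading off the reduced rows gives x1 = -4, x2 = 1, x3 = 0, x4 = 2.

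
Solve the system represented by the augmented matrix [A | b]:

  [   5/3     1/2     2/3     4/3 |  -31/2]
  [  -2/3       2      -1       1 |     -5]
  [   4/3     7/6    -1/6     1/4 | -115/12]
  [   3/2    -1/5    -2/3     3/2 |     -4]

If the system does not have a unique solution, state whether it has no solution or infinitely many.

x_1 = -3, x_2 = -5, x_3 = -6, x_4 = -3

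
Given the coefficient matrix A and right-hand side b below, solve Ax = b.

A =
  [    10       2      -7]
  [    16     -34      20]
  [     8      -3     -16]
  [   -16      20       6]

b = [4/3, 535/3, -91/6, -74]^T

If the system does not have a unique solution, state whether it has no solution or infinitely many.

Row-reduce the augmented matrix:
R1 ← R1 / (10).
R2 ← R2 − 16·R1.
R3 ← R3 − 8·R1.
R4 ← R4 + 16·R1.
R2 ← R2 / (-186/5).
R1 ← R1 − 1/5·R2.
R3 ← R3 + 23/5·R2.
R4 ← R4 − 116/5·R2.
R3 ← R3 / (-442/31).
R1 ← R1 + 33/62·R3.
R2 ← R2 + 26/31·R3.
R4 ← R4 − 442/31·R3.
R4 reduces to 0 = 0, so the extra equation is consistent.
Reading off the reduced rows gives x_1 = 5/2, x_2 = -5/2, x_3 = 8/3.

x_1 = 5/2, x_2 = -5/2, x_3 = 8/3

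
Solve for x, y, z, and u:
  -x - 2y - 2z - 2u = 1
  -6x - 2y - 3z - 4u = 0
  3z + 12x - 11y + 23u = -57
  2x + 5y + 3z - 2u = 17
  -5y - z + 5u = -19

x = 1, y = -1, z = 4, u = -4

Row-reduce the augmented matrix:
R1 ← R1 / (-1).
R2 ← R2 + 6·R1.
R3 ← R3 − 12·R1.
R4 ← R4 − 2·R1.
R2 ← R2 / (10).
R1 ← R1 − 2·R2.
R3 ← R3 + 35·R2.
R4 ← R4 − 1·R2.
R5 ← R5 + 5·R2.
R3 ← R3 / (21/2).
R1 ← R1 − 1/5·R3.
R2 ← R2 − 9/10·R3.
R4 ← R4 + 19/10·R3.
R5 ← R5 − 7/2·R3.
R4 ← R4 / (-67/35).
R1 ← R1 + 4/35·R4.
R2 ← R2 + 53/35·R4.
R3 ← R3 − 18/7·R4.
R5 reduces to 0 = 0, so the extra equation is consistent.
Reading off the reduced rows gives x = 1, y = -1, z = 4, u = -4.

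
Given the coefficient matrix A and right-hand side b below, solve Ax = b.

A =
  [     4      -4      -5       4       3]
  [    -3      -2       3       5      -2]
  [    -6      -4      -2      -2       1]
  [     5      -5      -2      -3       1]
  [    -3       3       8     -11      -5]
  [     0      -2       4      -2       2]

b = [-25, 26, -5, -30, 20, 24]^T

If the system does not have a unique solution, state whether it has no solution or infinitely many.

x_1 = -2, x_2 = 1, x_3 = 6, x_4 = 2, x_5 = 3

Row-reduce the augmented matrix:
R1 ← R1 / (4).
R2 ← R2 + 3·R1.
R3 ← R3 + 6·R1.
R4 ← R4 − 5·R1.
R5 ← R5 + 3·R1.
R2 ← R2 / (-5).
R1 ← R1 + 1·R2.
R3 ← R3 + 10·R2.
R6 ← R6 + 2·R2.
R3 ← R3 / (-8).
R1 ← R1 + 11/10·R3.
R2 ← R2 − 3/20·R3.
R4 ← R4 − 17/4·R3.
R5 ← R5 − 17/4·R3.
R6 ← R6 − 43/10·R3.
R4 ← R4 / (-115/8).
R1 ← R1 − 21/20·R4.
R2 ← R2 + 73/40·R4.
R3 ← R3 − 3/2·R4.
R5 ← R5 + 115/8·R4.
R6 ← R6 + 233/20·R4.
Swap R5 and R6.
R5 ← R5 / (5363/1150).
R1 ← R1 − 13/2300·R5.
R2 ← R2 − 32/575·R5.
R3 ← R3 + 73/115·R5.
R4 ← R4 − 3/460·R5.
R6 reduces to 0 = 0, so the extra equation is consistent.
Reading off the reduced rows gives x_1 = -2, x_2 = 1, x_3 = 6, x_4 = 2, x_5 = 3.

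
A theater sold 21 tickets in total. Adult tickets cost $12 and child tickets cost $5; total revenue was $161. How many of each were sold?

adult tickets: 8, child tickets: 13

Let a = adult tickets, c = child tickets.
  a + c = 21
  12a + 5c = 161
Row-reduce the augmented matrix:
R2 ← R2 − 12·R1.
R2 ← R2 / (-7).
R1 ← R1 − 1·R2.
Reading off the reduced rows gives a = 8, c = 13.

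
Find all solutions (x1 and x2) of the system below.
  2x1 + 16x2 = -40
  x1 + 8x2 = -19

Row-reduce:
R1 ← R1 / (2).
R2 ← R2 − 1·R1.
Row 2 reduces to 0 = 1, a contradiction. The system is inconsistent.

no solution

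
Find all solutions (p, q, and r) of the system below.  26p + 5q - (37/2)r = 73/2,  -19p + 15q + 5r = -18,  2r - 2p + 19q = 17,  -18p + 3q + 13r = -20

no solution

Row-reduce:
R1 ← R1 / (26).
R2 ← R2 + 19·R1.
R3 ← R3 + 2·R1.
R4 ← R4 + 18·R1.
R2 ← R2 / (485/26).
R1 ← R1 − 5/26·R2.
R3 ← R3 − 252/13·R2.
R4 ← R4 − 84/13·R2.
R3 ← R3 / (9147/970).
R1 ← R1 + 121/194·R3.
R2 ← R2 + 443/970·R3.
R4 ← R4 − 3049/970·R3.
Row 4 reduces to 0 = -4/3, a contradiction. The system is inconsistent.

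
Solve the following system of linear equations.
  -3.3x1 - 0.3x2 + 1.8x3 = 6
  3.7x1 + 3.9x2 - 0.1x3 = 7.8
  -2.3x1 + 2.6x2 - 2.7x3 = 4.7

Row-reduce the augmented matrix:
R1 ← R1 / (-33/10).
R2 ← R2 − 37/10·R1.
R3 ← R3 + 23/10·R1.
R2 ← R2 / (196/55).
R1 ← R1 − 1/11·R2.
R3 ← R3 − 309/110·R2.
R3 ← R3 / (-21429/3920).
R1 ← R1 + 233/392·R3.
R2 ← R2 − 211/392·R3.
Reading off the reduced rows gives x1 = -1, x2 = 3, x3 = 2.

x1 = -1, x2 = 3, x3 = 2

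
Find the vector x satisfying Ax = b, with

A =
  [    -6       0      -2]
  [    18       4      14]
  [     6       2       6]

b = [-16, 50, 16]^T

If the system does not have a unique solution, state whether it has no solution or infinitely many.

Row-reduce:
R1 ← R1 / (-6).
R2 ← R2 − 18·R1.
R3 ← R3 − 6·R1.
R2 ← R2 / (4).
R3 ← R3 − 2·R2.
Row 3 reduces to 0 = -1, a contradiction. The system is inconsistent.

no solution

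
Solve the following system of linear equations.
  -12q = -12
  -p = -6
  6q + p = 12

p = 6, q = 1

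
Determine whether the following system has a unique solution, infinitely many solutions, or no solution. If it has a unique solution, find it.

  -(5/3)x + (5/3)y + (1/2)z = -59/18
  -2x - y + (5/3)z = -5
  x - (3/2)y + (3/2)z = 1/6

x = 5/3, y = 0, z = -1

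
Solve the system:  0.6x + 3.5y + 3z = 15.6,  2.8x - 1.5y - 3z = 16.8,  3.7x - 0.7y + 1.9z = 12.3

x = 6, y = 6, z = -3

Row-reduce the augmented matrix:
R1 ← R1 / (3/5).
R2 ← R2 − 14/5·R1.
R3 ← R3 − 37/10·R1.
R2 ← R2 / (-107/6).
R1 ← R1 − 35/6·R2.
R3 ← R3 + 1337/60·R2.
R3 ← R3 / (4967/1070).
R1 ← R1 + 60/107·R3.
R2 ← R2 − 102/107·R3.
Reading off the reduced rows gives x = 6, y = 6, z = -3.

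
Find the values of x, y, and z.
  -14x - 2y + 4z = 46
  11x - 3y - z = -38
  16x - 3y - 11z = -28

x = -4, y = -1, z = -3

Row-reduce the augmented matrix:
R1 ← R1 / (-14).
R2 ← R2 − 11·R1.
R3 ← R3 − 16·R1.
R2 ← R2 / (-32/7).
R1 ← R1 − 1/7·R2.
R3 ← R3 + 37/7·R2.
R3 ← R3 / (-285/32).
R1 ← R1 + 7/32·R3.
R2 ← R2 + 15/32·R3.
Reading off the reduced rows gives x = -4, y = -1, z = -3.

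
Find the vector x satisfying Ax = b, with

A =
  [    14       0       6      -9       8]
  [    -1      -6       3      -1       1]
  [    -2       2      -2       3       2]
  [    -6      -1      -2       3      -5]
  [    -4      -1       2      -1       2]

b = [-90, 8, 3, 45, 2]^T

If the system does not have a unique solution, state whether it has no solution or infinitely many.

no solution

Row-reduce:
R1 ← R1 / (14).
R2 ← R2 + 1·R1.
R3 ← R3 + 2·R1.
R4 ← R4 + 6·R1.
R5 ← R5 + 4·R1.
R2 ← R2 / (-6).
R3 ← R3 − 2·R2.
R4 ← R4 + 1·R2.
R5 ← R5 + 1·R2.
Swap R3 and R5.
R3 ← R3 / (22/7).
R1 ← R1 − 3/7·R3.
R2 ← R2 + 4/7·R3.
R4 ← R4 / (-7/12).
R1 ← R1 + 17/88·R4.
R2 ← R2 + 43/132·R4.
R3 ← R3 + 277/264·R4.
R5 ← R5 − 7/6·R4.
Row 5 reduces to 0 = 3, a contradiction. The system is inconsistent.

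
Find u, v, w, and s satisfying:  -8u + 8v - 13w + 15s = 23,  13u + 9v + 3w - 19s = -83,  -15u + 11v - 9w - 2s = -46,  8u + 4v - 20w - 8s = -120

Row-reduce the augmented matrix:
R1 ← R1 / (-8).
R2 ← R2 − 13·R1.
R3 ← R3 + 15·R1.
R4 ← R4 − 8·R1.
R2 ← R2 / (22).
R1 ← R1 + 1·R2.
R3 ← R3 + 4·R2.
R4 ← R4 − 12·R2.
R3 ← R3 / (1063/88).
R1 ← R1 − 141/176·R3.
R2 ← R2 + 145/176·R3.
R4 ← R4 + 1017/44·R3.
R4 ← R4 / (-54962/1063).
R1 ← R1 − 643/2126·R4.
R2 ← R2 + 3707/2126·R4.
R3 ← R3 + 2565/1063·R4.
Reading off the reduced rows gives u = 0, v = 0, w = 4, s = 5.

u = 0, v = 0, w = 4, s = 5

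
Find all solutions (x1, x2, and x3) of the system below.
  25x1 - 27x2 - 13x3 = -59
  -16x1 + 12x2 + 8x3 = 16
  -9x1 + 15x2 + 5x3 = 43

infinitely many solutions

Row-reduce:
R1 ← R1 / (25).
R2 ← R2 + 16·R1.
R3 ← R3 + 9·R1.
R2 ← R2 / (-132/25).
R1 ← R1 + 27/25·R2.
R3 ← R3 − 132/25·R2.
Rank is 2 with 3 unknowns, leaving x3 free.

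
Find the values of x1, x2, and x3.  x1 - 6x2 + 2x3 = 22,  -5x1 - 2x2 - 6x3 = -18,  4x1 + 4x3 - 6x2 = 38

x1 = 6, x2 = -3, x3 = -1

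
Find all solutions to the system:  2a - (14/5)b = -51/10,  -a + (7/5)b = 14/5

no solution

Row-reduce:
R1 ← R1 / (2).
R2 ← R2 + 1·R1.
Row 2 reduces to 0 = 1/4, a contradiction. The system is inconsistent.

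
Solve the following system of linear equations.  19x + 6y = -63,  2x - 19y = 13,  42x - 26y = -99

no solution

Row-reduce:
R1 ← R1 / (19).
R2 ← R2 − 2·R1.
R3 ← R3 − 42·R1.
R2 ← R2 / (-373/19).
R1 ← R1 − 6/19·R2.
R3 ← R3 + 746/19·R2.
Row 3 reduces to 0 = 1, a contradiction. The system is inconsistent.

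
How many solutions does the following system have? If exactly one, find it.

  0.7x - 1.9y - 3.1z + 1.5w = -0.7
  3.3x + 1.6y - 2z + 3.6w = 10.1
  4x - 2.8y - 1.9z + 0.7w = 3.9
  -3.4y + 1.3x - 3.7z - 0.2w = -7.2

Row-reduce the augmented matrix:
R1 ← R1 / (7/10).
R2 ← R2 − 33/10·R1.
R3 ← R3 − 4·R1.
R4 ← R4 − 13/10·R1.
R2 ← R2 / (739/70).
R1 ← R1 + 19/7·R2.
R3 ← R3 − 282/35·R2.
R4 ← R4 − 9/70·R2.
R3 ← R3 / (45723/7390).
R1 ← R1 + 876/739·R3.
R2 ← R2 − 883/739·R3.
R4 ← R4 − 14067/7390·R3.
R4 ← R4 / (-203747/152410).
R1 ← R1 − 3808/15241·R4.
R2 ← R2 − 31076/45723·R4.
R3 ← R3 + 38591/45723·R4.
Reading off the reduced rows gives x = 1, y = -1, z = 3, w = 4.

x = 1, y = -1, z = 3, w = 4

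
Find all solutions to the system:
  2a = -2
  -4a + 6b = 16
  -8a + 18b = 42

no solution

Row-reduce:
R1 ← R1 / (2).
R2 ← R2 + 4·R1.
R3 ← R3 + 8·R1.
R2 ← R2 / (6).
R3 ← R3 − 18·R2.
Row 3 reduces to 0 = -2, a contradiction. The system is inconsistent.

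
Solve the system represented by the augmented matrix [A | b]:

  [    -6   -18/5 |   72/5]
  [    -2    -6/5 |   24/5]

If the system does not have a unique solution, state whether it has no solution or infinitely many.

infinitely many solutions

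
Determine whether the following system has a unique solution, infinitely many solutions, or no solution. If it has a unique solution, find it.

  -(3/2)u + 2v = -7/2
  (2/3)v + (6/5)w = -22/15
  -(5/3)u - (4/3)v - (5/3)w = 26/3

u = -3, v = -4, w = 1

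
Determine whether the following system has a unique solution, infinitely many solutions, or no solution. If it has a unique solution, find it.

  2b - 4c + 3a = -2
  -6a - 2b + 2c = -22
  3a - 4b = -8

a = 4, b = 5, c = 6

Row-reduce the augmented matrix:
R1 ← R1 / (3).
R2 ← R2 + 6·R1.
R3 ← R3 − 3·R1.
R2 ← R2 / (2).
R1 ← R1 − 2/3·R2.
R3 ← R3 + 6·R2.
R3 ← R3 / (-14).
R1 ← R1 − 2/3·R3.
R2 ← R2 + 3·R3.
Reading off the reduced rows gives a = 4, b = 5, c = 6.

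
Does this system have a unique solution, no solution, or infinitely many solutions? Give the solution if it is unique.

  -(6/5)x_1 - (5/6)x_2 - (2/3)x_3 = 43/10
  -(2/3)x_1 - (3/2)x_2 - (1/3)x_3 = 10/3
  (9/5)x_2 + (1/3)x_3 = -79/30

Row-reduce the augmented matrix:
R1 ← R1 / (-6/5).
R2 ← R2 + 2/3·R1.
R2 ← R2 / (-28/27).
R1 ← R1 − 25/36·R2.
R3 ← R3 − 9/5·R2.
R3 ← R3 / (167/420).
R1 ← R1 − 65/112·R3.
R2 ← R2 + 1/28·R3.
Reading off the reduced rows gives x_1 = -3/2, x_2 = -1, x_3 = -5/2.

x_1 = -3/2, x_2 = -1, x_3 = -5/2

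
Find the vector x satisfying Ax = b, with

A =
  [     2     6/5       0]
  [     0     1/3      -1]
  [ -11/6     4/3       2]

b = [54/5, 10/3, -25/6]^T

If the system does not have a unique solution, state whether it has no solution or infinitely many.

x_1 = 3, x_2 = 4, x_3 = -2

Row-reduce the augmented matrix:
R1 ← R1 / (2).
R3 ← R3 + 11/6·R1.
R2 ← R2 / (1/3).
R1 ← R1 − 3/5·R2.
R3 ← R3 − 73/30·R2.
R3 ← R3 / (93/10).
R1 ← R1 − 9/5·R3.
R2 ← R2 + 3·R3.
Reading off the reduced rows gives x_1 = 3, x_2 = 4, x_3 = -2.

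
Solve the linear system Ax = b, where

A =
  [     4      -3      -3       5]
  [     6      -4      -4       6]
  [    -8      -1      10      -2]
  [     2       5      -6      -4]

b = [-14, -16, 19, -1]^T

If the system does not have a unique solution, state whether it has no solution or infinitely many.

Row-reduce:
R1 ← R1 / (4).
R2 ← R2 − 6·R1.
R3 ← R3 + 8·R1.
R4 ← R4 − 2·R1.
R2 ← R2 / (1/2).
R1 ← R1 + 3/4·R2.
R3 ← R3 + 7·R2.
R4 ← R4 − 13/2·R2.
R3 ← R3 / (11).
R2 ← R2 − 1·R3.
R4 ← R4 + 11·R3.
Row 4 reduces to 0 = 2, a contradiction. The system is inconsistent.

no solution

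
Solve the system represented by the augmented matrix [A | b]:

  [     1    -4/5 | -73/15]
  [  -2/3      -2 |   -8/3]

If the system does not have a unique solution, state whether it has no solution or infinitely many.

x_1 = -3, x_2 = 7/3

Row-reduce the augmented matrix:
R2 ← R2 + 2/3·R1.
R2 ← R2 / (-38/15).
R1 ← R1 + 4/5·R2.
Reading off the reduced rows gives x_1 = -3, x_2 = 7/3.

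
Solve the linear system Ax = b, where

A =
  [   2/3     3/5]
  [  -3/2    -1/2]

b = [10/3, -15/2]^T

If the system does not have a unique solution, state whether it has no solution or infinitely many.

x_1 = 5, x_2 = 0

Row-reduce the augmented matrix:
R1 ← R1 / (2/3).
R2 ← R2 + 3/2·R1.
R2 ← R2 / (17/20).
R1 ← R1 − 9/10·R2.
Reading off the reduced rows gives x_1 = 5, x_2 = 0.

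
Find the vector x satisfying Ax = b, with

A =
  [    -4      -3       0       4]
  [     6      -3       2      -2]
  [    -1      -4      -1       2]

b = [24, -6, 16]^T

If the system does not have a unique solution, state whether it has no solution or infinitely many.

infinitely many solutions

Row-reduce:
R1 ← R1 / (-4).
R2 ← R2 − 6·R1.
R3 ← R3 + 1·R1.
R2 ← R2 / (-15/2).
R1 ← R1 − 3/4·R2.
R3 ← R3 + 13/4·R2.
R3 ← R3 / (-28/15).
R1 ← R1 − 1/5·R3.
R2 ← R2 + 4/15·R3.
Rank is 3 with 4 unknowns, leaving x_4 free.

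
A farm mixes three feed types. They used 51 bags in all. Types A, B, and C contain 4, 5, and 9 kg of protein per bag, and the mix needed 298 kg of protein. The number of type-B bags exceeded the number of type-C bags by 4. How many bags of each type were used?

type-A bags: 17, type-B bags: 19, type-C bags: 15

Let a = type-A bags, b = type-B bags, c = type-C bags.
  a + b + c = 51
  4a + 5b + 9c = 298
  b - c = 4
Row-reduce the augmented matrix:
R2 ← R2 − 4·R1.
R1 ← R1 − 1·R2.
R3 ← R3 − 1·R2.
R3 ← R3 / (-6).
R1 ← R1 + 4·R3.
R2 ← R2 − 5·R3.
Reading off the reduced rows gives a = 17, b = 19, c = 15.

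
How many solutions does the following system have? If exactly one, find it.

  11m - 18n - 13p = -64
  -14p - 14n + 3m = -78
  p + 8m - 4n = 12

Row-reduce:
R1 ← R1 / (11).
R2 ← R2 − 3·R1.
R3 ← R3 − 8·R1.
R2 ← R2 / (-100/11).
R1 ← R1 + 18/11·R2.
R3 ← R3 − 100/11·R2.
Row 3 reduces to 0 = -2, a contradiction. The system is inconsistent.

no solution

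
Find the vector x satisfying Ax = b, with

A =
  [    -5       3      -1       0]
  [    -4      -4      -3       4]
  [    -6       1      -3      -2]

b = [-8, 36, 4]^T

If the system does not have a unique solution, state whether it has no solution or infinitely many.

Row-reduce:
R1 ← R1 / (-5).
R2 ← R2 + 4·R1.
R3 ← R3 + 6·R1.
R2 ← R2 / (-32/5).
R1 ← R1 + 3/5·R2.
R3 ← R3 + 13/5·R2.
R3 ← R3 / (-29/32).
R1 ← R1 − 13/32·R3.
R2 ← R2 − 11/32·R3.
Rank is 3 with 4 unknowns, leaving x_4 free.

infinitely many solutions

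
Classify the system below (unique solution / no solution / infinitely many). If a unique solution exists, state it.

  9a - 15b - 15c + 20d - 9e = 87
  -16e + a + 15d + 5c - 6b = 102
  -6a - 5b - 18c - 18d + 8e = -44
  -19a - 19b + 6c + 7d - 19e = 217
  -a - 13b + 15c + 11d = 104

Row-reduce the augmented matrix:
R1 ← R1 / (9).
R2 ← R2 − 1·R1.
R3 ← R3 + 6·R1.
R4 ← R4 + 19·R1.
R5 ← R5 + 1·R1.
R2 ← R2 / (-13/3).
R1 ← R1 + 5/3·R2.
R3 ← R3 + 15·R2.
R4 ← R4 + 152/3·R2.
R5 ← R5 + 44/3·R2.
R3 ← R3 / (-664/13).
R1 ← R1 + 55/13·R3.
R2 ← R2 + 20/13·R3.
R4 ← R4 + 1347/13·R3.
R5 ← R5 + 120/13·R3.
R4 ← R4 / (-1963/1992).
R1 ← R1 − 2705/1992·R4.
R2 ← R2 + 245/166·R4.
R3 ← R3 − 1907/1992·R4.
R5 ← R5 + 5276/249·R4.
R5 ← R5 / (-1103066/1963).
R1 ← R1 − 76322/1963·R5.
R2 ← R2 + 78700/1963·R5.
R3 ← R3 − 51315/1963·R5.
R4 ← R4 + 55767/1963·R5.
Reading off the reduced rows gives a = -4, b = -4, c = 1, d = 3, e = -2.

a = -4, b = -4, c = 1, d = 3, e = -2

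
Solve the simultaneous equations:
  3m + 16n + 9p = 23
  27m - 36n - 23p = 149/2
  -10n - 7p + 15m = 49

Row-reduce:
R1 ← R1 / (3).
R2 ← R2 − 27·R1.
R3 ← R3 − 15·R1.
R2 ← R2 / (-180).
R1 ← R1 − 16/3·R2.
R3 ← R3 + 90·R2.
Row 3 reduces to 0 = 1/4, a contradiction. The system is inconsistent.

no solution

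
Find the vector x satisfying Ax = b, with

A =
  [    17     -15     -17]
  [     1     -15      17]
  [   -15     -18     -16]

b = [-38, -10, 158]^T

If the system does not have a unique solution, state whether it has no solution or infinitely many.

x_1 = -6, x_2 = -2, x_3 = -2

Row-reduce the augmented matrix:
R1 ← R1 / (17).
R2 ← R2 − 1·R1.
R3 ← R3 + 15·R1.
R2 ← R2 / (-240/17).
R1 ← R1 + 15/17·R2.
R3 ← R3 + 531/17·R2.
R3 ← R3 / (-2833/40).
R1 ← R1 + 17/8·R3.
R2 ← R2 + 51/40·R3.
Reading off the reduced rows gives x_1 = -6, x_2 = -2, x_3 = -2.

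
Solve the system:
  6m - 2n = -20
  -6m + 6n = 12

Row-reduce the augmented matrix:
R1 ← R1 / (6).
R2 ← R2 + 6·R1.
R2 ← R2 / (4).
R1 ← R1 + 1/3·R2.
Reading off the reduced rows gives m = -4, n = -2.

m = -4, n = -2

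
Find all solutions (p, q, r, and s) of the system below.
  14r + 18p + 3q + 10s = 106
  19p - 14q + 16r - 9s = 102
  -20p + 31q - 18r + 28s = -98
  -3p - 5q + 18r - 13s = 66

infinitely many solutions

Row-reduce:
R1 ← R1 / (18).
R2 ← R2 − 19·R1.
R3 ← R3 + 20·R1.
R4 ← R4 + 3·R1.
R2 ← R2 / (-103/6).
R1 ← R1 − 1/6·R2.
R3 ← R3 − 103/3·R2.
R4 ← R4 + 9/2·R2.
Swap R3 and R4.
R3 ← R3 / (6184/309).
R1 ← R1 − 244/309·R3.
R2 ← R2 + 22/309·R3.
Rank is 3 with 4 unknowns, leaving s free.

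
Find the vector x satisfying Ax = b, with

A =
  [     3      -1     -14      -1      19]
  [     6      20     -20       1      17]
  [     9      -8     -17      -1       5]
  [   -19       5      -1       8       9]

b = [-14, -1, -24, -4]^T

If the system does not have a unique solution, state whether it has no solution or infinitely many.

Row-reduce:
R1 ← R1 / (3).
R2 ← R2 − 6·R1.
R3 ← R3 − 9·R1.
R4 ← R4 + 19·R1.
R2 ← R2 / (22).
R1 ← R1 + 1/3·R2.
R3 ← R3 + 5·R2.
R4 ← R4 + 4/3·R2.
R3 ← R3 / (295/11).
R1 ← R1 + 50/11·R3.
R2 ← R2 − 4/11·R3.
R4 ← R4 + 981/11·R3.
R4 ← R4 / (323/30).
R1 ← R1 − 1/6·R4.
R2 ← R2 − 1/10·R4.
R3 ← R3 − 1/10·R4.
Rank is 4 with 5 unknowns, leaving x_5 free.

infinitely many solutions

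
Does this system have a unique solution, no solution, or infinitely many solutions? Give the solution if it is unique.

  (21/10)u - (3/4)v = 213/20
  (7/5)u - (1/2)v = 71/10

Row-reduce:
R1 ← R1 / (21/10).
R2 ← R2 − 7/5·R1.
Rank is 1 with 2 unknowns, leaving v free.

infinitely many solutions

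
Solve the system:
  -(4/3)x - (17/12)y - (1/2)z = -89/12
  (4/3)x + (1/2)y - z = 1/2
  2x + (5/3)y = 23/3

infinitely many solutions

Row-reduce:
R1 ← R1 / (-4/3).
R2 ← R2 − 4/3·R1.
R3 ← R3 − 2·R1.
R2 ← R2 / (-11/12).
R1 ← R1 − 17/16·R2.
R3 ← R3 + 11/24·R2.
Rank is 2 with 3 unknowns, leaving z free.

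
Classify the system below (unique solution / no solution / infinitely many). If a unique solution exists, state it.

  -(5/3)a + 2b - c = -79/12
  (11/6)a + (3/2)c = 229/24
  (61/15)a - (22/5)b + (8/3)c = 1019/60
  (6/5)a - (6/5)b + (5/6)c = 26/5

a = 11/4, b = 1/2, c = 3

Row-reduce the augmented matrix:
R1 ← R1 / (-5/3).
R2 ← R2 − 11/6·R1.
R3 ← R3 − 61/15·R1.
R4 ← R4 − 6/5·R1.
R2 ← R2 / (11/5).
R1 ← R1 + 6/5·R2.
R3 ← R3 − 12/25·R2.
R4 ← R4 − 6/25·R2.
R3 ← R3 / (23/165).
R1 ← R1 − 9/11·R3.
R2 ← R2 − 2/11·R3.
R4 ← R4 − 23/330·R3.
R4 reduces to 0 = 0, so the extra equation is consistent.
Reading off the reduced rows gives a = 11/4, b = 1/2, c = 3.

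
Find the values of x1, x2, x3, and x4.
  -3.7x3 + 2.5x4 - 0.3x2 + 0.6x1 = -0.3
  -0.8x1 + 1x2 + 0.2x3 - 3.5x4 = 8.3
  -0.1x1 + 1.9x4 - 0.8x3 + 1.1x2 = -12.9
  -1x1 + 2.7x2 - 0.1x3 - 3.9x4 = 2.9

x1 = 6, x2 = -4, x3 = -2, x4 = -5

Row-reduce the augmented matrix:
R1 ← R1 / (3/5).
R2 ← R2 + 4/5·R1.
R3 ← R3 + 1/10·R1.
R4 ← R4 + 1·R1.
R2 ← R2 / (3/5).
R1 ← R1 + 1/2·R2.
R3 ← R3 − 21/20·R2.
R4 ← R4 − 11/5·R2.
R3 ← R3 / (103/15).
R1 ← R1 + 91/9·R3.
R2 ← R2 + 71/9·R3.
R4 ← R4 − 499/45·R3.
R4 ← R4 / (-41213/12360).
R1 ← R1 − 19451/2472·R4.
R2 ← R2 − 6721/2472·R4.
R3 ← R3 − 313/824·R4.
Reading off the reduced rows gives x1 = 6, x2 = -4, x3 = -2, x4 = -5.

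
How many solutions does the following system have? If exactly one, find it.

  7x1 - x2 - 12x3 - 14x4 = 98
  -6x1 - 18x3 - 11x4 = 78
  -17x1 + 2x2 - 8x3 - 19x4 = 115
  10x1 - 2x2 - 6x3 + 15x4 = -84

x1 = 1, x2 = 5, x3 = -1, x4 = -6

Row-reduce the augmented matrix:
R1 ← R1 / (7).
R2 ← R2 + 6·R1.
R3 ← R3 + 17·R1.
R4 ← R4 − 10·R1.
R2 ← R2 / (-6/7).
R1 ← R1 + 1/7·R2.
R3 ← R3 + 3/7·R2.
R4 ← R4 + 4/7·R2.
R3 ← R3 / (-23).
R1 ← R1 − 3·R3.
R2 ← R2 − 33·R3.
R4 ← R4 − 30·R3.
R4 ← R4 / (-262/69).
R1 ← R1 + 247/69·R4.
R2 ← R2 + 2257/69·R4.
R3 ← R3 − 83/46·R4.
Reading off the reduced rows gives x1 = 1, x2 = 5, x3 = -1, x4 = -6.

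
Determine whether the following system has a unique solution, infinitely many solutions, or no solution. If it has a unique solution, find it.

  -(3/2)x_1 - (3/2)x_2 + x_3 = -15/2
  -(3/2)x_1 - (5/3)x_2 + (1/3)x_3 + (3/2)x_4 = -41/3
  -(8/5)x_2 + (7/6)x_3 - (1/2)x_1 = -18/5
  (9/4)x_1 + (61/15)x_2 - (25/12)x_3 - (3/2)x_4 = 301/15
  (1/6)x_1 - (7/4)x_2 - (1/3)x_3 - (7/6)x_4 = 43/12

no solution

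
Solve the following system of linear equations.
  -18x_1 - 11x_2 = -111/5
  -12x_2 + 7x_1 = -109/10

Row-reduce the augmented matrix:
R1 ← R1 / (-18).
R2 ← R2 − 7·R1.
R2 ← R2 / (-293/18).
R1 ← R1 − 11/18·R2.
Reading off the reduced rows gives x_1 = 1/2, x_2 = 6/5.

x_1 = 1/2, x_2 = 6/5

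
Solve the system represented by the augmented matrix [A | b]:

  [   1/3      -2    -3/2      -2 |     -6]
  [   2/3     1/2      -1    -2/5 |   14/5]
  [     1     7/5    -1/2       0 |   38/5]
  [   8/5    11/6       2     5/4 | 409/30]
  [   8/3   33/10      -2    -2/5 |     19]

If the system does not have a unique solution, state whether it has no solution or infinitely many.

no solution

Row-reduce:
R1 ← R1 / (1/3).
R2 ← R2 − 2/3·R1.
R3 ← R3 − 1·R1.
R4 ← R4 − 8/5·R1.
R5 ← R5 − 8/3·R1.
R2 ← R2 / (9/2).
R1 ← R1 + 6·R2.
R3 ← R3 − 37/5·R2.
R4 ← R4 − 343/30·R2.
R5 ← R5 − 193/10·R2.
R3 ← R3 / (32/45).
R1 ← R1 + 11/6·R3.
R2 ← R2 − 4/9·R3.
R4 ← R4 − 556/135·R3.
R5 ← R5 − 64/45·R3.
R4 ← R4 / (31/25).
R1 ← R1 + 159/160·R4.
R2 ← R2 − 3/4·R4.
R3 ← R3 − 9/80·R4.
Row 5 reduces to 0 = 1, a contradiction. The system is inconsistent.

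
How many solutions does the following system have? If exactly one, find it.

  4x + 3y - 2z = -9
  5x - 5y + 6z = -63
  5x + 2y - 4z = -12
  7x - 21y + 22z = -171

x = -6, y = 3, z = -3

Row-reduce the augmented matrix:
R1 ← R1 / (4).
R2 ← R2 − 5·R1.
R3 ← R3 − 5·R1.
R4 ← R4 − 7·R1.
R2 ← R2 / (-35/4).
R1 ← R1 − 3/4·R2.
R3 ← R3 + 7/4·R2.
R4 ← R4 + 105/4·R2.
R3 ← R3 / (-16/5).
R1 ← R1 − 8/35·R3.
R2 ← R2 + 34/35·R3.
R4 reduces to 0 = 0, so the extra equation is consistent.
Reading off the reduced rows gives x = -6, y = 3, z = -3.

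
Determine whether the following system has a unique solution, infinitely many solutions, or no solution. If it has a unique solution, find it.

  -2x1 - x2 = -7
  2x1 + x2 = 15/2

Row-reduce:
R1 ← R1 / (-2).
R2 ← R2 − 2·R1.
Row 2 reduces to 0 = 1/2, a contradiction. The system is inconsistent.

no solution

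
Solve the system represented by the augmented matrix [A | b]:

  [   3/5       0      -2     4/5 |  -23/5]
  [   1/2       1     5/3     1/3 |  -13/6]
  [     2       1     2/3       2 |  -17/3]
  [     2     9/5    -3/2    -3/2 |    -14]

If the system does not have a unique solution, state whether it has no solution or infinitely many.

x_1 = -1, x_2 = -5, x_3 = 2, x_4 = 0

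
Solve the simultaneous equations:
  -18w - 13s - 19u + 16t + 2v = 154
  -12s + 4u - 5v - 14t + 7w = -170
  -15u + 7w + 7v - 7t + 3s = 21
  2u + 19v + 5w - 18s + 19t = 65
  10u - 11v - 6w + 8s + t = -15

u = -2, v = 6, w = -6, s = 4, t = 3

Row-reduce the augmented matrix:
R1 ← R1 / (-19).
R2 ← R2 − 4·R1.
R3 ← R3 + 15·R1.
R4 ← R4 − 2·R1.
R5 ← R5 − 10·R1.
R2 ← R2 / (-87/19).
R1 ← R1 + 2/19·R2.
R3 ← R3 − 103/19·R2.
R4 ← R4 − 365/19·R2.
R5 ← R5 + 189/19·R2.
R3 ← R3 / (2176/87).
R1 ← R1 − 76/87·R3.
R2 ← R2 + 61/87·R3.
R4 ← R4 − 1442/87·R3.
R5 ← R5 + 651/29·R3.
R4 ← R4 / (-21331/272).
R1 ← R1 − 159/136·R4.
R2 ← R2 − 1687/544·R4.
R3 ← R3 + 91/544·R4.
R5 ← R5 − 16003/544·R4.
R5 ← R5 / (56250/21331).
R1 ← R1 − 41747/85324·R5.
R2 ← R2 − 56189/42662·R5.
R3 ← R3 + 54721/42662·R5.
R4 ← R4 − 2795/85324·R5.
Reading off the reduced rows gives u = -2, v = 6, w = -6, s = 4, t = 3.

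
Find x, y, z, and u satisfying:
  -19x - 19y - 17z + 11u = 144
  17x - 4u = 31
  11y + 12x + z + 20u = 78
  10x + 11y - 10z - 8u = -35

Row-reduce the augmented matrix:
R1 ← R1 / (-19).
R2 ← R2 − 17·R1.
R3 ← R3 − 12·R1.
R4 ← R4 − 10·R1.
R2 ← R2 / (-17).
R1 ← R1 − 1·R2.
R3 ← R3 + 1·R2.
R4 ← R4 − 1·R2.
R3 ← R3 / (-168/19).
R2 ← R2 − 17/19·R3.
R4 ← R4 + 377/19·R3.
R4 ← R4 / (-175835/2856).
R1 ← R1 + 4/17·R4.
R2 ← R2 − 6707/2856·R4.
R3 ← R3 + 8593/2856·R4.
Reading off the reduced rows gives x = 3, y = -5, z = -3, u = 5.

x = 3, y = -5, z = -3, u = 5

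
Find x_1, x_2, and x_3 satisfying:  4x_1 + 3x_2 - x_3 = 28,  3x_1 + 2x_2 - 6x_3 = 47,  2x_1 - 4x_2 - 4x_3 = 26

x_1 = 5, x_2 = 1, x_3 = -5

Row-reduce the augmented matrix:
R1 ← R1 / (4).
R2 ← R2 − 3·R1.
R3 ← R3 − 2·R1.
R2 ← R2 / (-1/4).
R1 ← R1 − 3/4·R2.
R3 ← R3 + 11/2·R2.
R3 ← R3 / (112).
R1 ← R1 + 16·R3.
R2 ← R2 − 21·R3.
Reading off the reduced rows gives x_1 = 5, x_2 = 1, x_3 = -5.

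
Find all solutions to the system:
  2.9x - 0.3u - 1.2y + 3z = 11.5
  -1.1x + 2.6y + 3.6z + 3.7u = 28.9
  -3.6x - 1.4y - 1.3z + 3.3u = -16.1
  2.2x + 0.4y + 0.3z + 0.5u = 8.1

Row-reduce the augmented matrix:
R1 ← R1 / (29/10).
R2 ← R2 + 11/10·R1.
R3 ← R3 + 18/5·R1.
R4 ← R4 − 11/5·R1.
R2 ← R2 / (311/145).
R1 ← R1 + 12/29·R2.
R3 ← R3 + 419/145·R2.
R4 ← R4 − 38/29·R2.
R3 ← R3 / (27391/3110).
R1 ← R1 − 606/311·R3.
R2 ← R2 − 687/311·R3.
R4 ← R4 + 15147/3110·R3.
R4 ← R4 / (387228/136955).
R1 ← R1 + 30903/27391·R4.
R2 ← R2 + 7507/27391·R4.
R3 ← R3 − 24131/27391·R4.
Reading off the reduced rows gives x = 2, y = 5, z = 4, u = 1.

x = 2, y = 5, z = 4, u = 1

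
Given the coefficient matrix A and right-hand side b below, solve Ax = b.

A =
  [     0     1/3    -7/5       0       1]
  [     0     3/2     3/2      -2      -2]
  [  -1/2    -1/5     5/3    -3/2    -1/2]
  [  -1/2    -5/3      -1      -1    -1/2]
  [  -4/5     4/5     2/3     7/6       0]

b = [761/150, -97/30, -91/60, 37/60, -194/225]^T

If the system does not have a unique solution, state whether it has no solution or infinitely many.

Row-reduce the augmented matrix:
Swap R1 and R3.
R1 ← R1 / (-1/2).
R4 ← R4 + 1/2·R1.
R5 ← R5 + 4/5·R1.
R2 ← R2 / (3/2).
R1 ← R1 − 2/5·R2.
R3 ← R3 − 1/3·R2.
R4 ← R4 + 22/15·R2.
R5 ← R5 − 28/25·R2.
R3 ← R3 / (-26/15).
R1 ← R1 + 56/15·R3.
R2 ← R2 − 1·R3.
R4 ← R4 + 6/5·R3.
R5 ← R5 + 78/25·R3.
R4 ← R4 / (-2063/1170).
R1 ← R1 − 1507/585·R4.
R2 ← R2 + 14/13·R4.
R3 ← R3 + 10/39·R4.
R5 ← R5 − 213/50·R4.
R5 ← R5 / (-230456/30945).
R1 ← R1 + 12163/2063·R5.
R2 ← R2 − 5385/4126·R5.
R3 ← R3 + 1665/4126·R5.
R4 ← R4 − 3458/2063·R5.
Reading off the reduced rows gives x_1 = -6/5, x_2 = 1, x_3 = -8/5, x_4 = -4/3, x_5 = 5/2.

x_1 = -6/5, x_2 = 1, x_3 = -8/5, x_4 = -4/3, x_5 = 5/2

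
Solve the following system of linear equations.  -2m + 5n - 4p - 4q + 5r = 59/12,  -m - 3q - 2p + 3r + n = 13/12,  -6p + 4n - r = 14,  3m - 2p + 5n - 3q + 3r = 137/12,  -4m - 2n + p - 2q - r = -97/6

Row-reduce the augmented matrix:
R1 ← R1 / (-2).
R2 ← R2 + 1·R1.
R4 ← R4 − 3·R1.
R5 ← R5 + 4·R1.
R2 ← R2 / (-3/2).
R1 ← R1 + 5/2·R2.
R3 ← R3 − 4·R2.
R4 ← R4 − 25/2·R2.
R5 ← R5 + 12·R2.
R3 ← R3 / (-6).
R1 ← R1 − 2·R3.
R4 ← R4 + 8·R3.
R5 ← R5 − 9·R3.
R4 ← R4 / (-124/9).
R1 ← R1 − 25/9·R4.
R2 ← R2 − 2/3·R4.
R3 ← R3 − 4/9·R4.
R5 ← R5 − 10·R4.
R5 ← R5 / (-259/62).
R1 ← R1 + 11/31·R5.
R2 ← R2 − 11/31·R5.
R3 ← R3 − 25/62·R5.
R4 ← R4 + 32/31·R5.
Reading off the reduced rows gives m = 7/3, n = 1/4, p = -7/3, q = 3/2, r = 1.

m = 7/3, n = 1/4, p = -7/3, q = 3/2, r = 1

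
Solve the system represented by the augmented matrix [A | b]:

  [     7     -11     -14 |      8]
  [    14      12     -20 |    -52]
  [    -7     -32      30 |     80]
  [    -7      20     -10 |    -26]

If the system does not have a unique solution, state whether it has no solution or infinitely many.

Row-reduce:
R1 ← R1 / (7).
R2 ← R2 − 14·R1.
R3 ← R3 + 7·R1.
R4 ← R4 + 7·R1.
R2 ← R2 / (34).
R1 ← R1 + 11/7·R2.
R3 ← R3 + 43·R2.
R4 ← R4 − 9·R2.
R3 ← R3 / (444/17).
R1 ← R1 + 194/119·R3.
R2 ← R2 − 4/17·R3.
R4 ← R4 + 444/17·R3.
Row 4 reduces to 0 = 2, a contradiction. The system is inconsistent.

no solution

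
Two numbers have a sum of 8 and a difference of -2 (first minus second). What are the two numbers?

first number: 3, second number: 5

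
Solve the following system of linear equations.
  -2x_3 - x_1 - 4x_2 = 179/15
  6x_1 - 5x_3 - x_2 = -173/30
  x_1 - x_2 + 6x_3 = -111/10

x_1 = -13/5, x_2 = -3/2, x_3 = -5/3

Row-reduce the augmented matrix:
R1 ← R1 / (-1).
R2 ← R2 − 6·R1.
R3 ← R3 − 1·R1.
R2 ← R2 / (-25).
R1 ← R1 − 4·R2.
R3 ← R3 + 5·R2.
R3 ← R3 / (37/5).
R1 ← R1 + 18/25·R3.
R2 ← R2 − 17/25·R3.
Reading off the reduced rows gives x_1 = -13/5, x_2 = -3/2, x_3 = -5/3.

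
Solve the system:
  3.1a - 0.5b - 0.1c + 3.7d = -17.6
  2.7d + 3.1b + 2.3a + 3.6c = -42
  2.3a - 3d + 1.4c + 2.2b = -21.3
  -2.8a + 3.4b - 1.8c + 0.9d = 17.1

a = -5, b = -2, c = -6, d = -1

Row-reduce the augmented matrix:
R1 ← R1 / (31/10).
R2 ← R2 − 23/10·R1.
R3 ← R3 − 23/10·R1.
R4 ← R4 + 14/5·R1.
R2 ← R2 / (538/155).
R1 ← R1 + 5/31·R2.
R3 ← R3 − 797/310·R2.
R4 ← R4 − 457/155·R2.
R3 ← R3 / (-13421/10760).
R1 ← R1 − 149/1076·R3.
R2 ← R2 − 1139/1076·R3.
R4 ← R4 + 26961/5380·R3.
R4 ← R4 / (3654327/134210).
R1 ← R1 − 7480/13421·R4.
R2 ← R2 + 65231/13421·R4.
R3 ← R3 − 61458/13421·R4.
Reading off the reduced rows gives a = -5, b = -2, c = -6, d = -1.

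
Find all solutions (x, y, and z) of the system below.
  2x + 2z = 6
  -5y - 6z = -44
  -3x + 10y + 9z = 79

Row-reduce:
R1 ← R1 / (2).
R3 ← R3 + 3·R1.
R2 ← R2 / (-5).
R3 ← R3 − 10·R2.
Rank is 2 with 3 unknowns, leaving z free.

infinitely many solutions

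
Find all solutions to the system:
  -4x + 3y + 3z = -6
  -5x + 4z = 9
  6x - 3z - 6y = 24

x = 3, y = -4, z = 6

Row-reduce the augmented matrix:
R1 ← R1 / (-4).
R2 ← R2 + 5·R1.
R3 ← R3 − 6·R1.
R2 ← R2 / (-15/4).
R1 ← R1 + 3/4·R2.
R3 ← R3 + 3/2·R2.
R3 ← R3 / (7/5).
R1 ← R1 + 4/5·R3.
R2 ← R2 + 1/15·R3.
Reading off the reduced rows gives x = 3, y = -4, z = 6.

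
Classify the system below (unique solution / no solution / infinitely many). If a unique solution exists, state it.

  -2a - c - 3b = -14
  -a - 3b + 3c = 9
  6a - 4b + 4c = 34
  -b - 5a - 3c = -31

Row-reduce the augmented matrix:
R1 ← R1 / (-2).
R2 ← R2 + 1·R1.
R3 ← R3 − 6·R1.
R4 ← R4 + 5·R1.
R2 ← R2 / (-3/2).
R1 ← R1 − 3/2·R2.
R3 ← R3 + 13·R2.
R4 ← R4 − 13/2·R2.
R3 ← R3 / (-88/3).
R1 ← R1 − 4·R3.
R2 ← R2 + 7/3·R3.
R4 ← R4 − 44/3·R3.
R4 reduces to 0 = 0, so the extra equation is consistent.
Reading off the reduced rows gives a = 3, b = 1, c = 5.

a = 3, b = 1, c = 5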